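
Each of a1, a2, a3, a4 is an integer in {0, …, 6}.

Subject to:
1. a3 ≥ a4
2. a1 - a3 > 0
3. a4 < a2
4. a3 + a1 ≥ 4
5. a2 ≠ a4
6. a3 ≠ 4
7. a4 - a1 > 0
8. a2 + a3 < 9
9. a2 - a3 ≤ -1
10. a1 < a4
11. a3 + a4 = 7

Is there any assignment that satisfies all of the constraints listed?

Constraints 2, 3, 9, and 10 give a3 < a1, a1 < a4, a4 < a2, a2 < a3. Chaining: a3 < a1 < a4 < a2 < a3, which forces a3 < a3 — impossible.

Unsatisfiable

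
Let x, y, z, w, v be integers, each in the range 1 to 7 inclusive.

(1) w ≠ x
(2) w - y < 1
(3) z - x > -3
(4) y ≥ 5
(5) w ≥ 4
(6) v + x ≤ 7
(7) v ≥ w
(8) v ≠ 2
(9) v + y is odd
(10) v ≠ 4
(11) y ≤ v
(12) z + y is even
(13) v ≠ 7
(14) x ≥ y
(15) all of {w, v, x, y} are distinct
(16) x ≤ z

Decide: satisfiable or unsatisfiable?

From constraints 5 and 7: v ≥ w ≥ 4. From constraints 4 and 14: x ≥ y ≥ 5. Hence v + x ≥ 9. But constraint 6 requires v + x ≤ 7, and 7 < 9. Contradiction.

Unsatisfiable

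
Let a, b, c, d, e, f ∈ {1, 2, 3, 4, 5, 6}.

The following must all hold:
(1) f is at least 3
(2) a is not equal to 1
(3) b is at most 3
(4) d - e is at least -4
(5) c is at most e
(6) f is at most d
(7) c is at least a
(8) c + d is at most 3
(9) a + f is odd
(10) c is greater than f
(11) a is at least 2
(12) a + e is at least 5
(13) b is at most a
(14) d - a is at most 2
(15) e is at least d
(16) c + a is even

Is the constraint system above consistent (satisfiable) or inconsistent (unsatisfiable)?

From constraints 7 and 11: c ≥ a ≥ 2. From constraints 1 and 6: d ≥ f ≥ 3. Hence c + d ≥ 5. But constraint 8 requires c + d ≤ 3, and 3 < 5. Contradiction.

Unsatisfiable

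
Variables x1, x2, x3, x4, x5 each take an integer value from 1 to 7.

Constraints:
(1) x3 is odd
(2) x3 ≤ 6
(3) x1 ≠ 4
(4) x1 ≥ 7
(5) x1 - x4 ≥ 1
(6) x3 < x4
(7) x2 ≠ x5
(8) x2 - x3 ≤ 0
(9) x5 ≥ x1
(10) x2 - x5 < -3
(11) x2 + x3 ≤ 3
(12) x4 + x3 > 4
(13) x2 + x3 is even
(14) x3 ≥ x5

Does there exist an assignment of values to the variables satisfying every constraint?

From constraints 4 and 9: x5 ≥ x1 and x1 ≥ 7, so x5 ≥ 7. From constraints 2 and 14: x5 ≤ x3 and x3 ≤ 6, so x5 ≤ 6. But 6 < 7, so no value of x5 works.

Unsatisfiable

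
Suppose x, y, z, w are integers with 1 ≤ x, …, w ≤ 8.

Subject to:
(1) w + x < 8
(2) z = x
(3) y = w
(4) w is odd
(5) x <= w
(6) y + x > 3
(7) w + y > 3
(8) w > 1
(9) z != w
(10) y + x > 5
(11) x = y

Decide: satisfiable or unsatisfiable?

Unsatisfiable

From constraints 2, 3, and 11, z = x = y = w, so z = w. But constraint 9 says z ≠ w. Contradiction.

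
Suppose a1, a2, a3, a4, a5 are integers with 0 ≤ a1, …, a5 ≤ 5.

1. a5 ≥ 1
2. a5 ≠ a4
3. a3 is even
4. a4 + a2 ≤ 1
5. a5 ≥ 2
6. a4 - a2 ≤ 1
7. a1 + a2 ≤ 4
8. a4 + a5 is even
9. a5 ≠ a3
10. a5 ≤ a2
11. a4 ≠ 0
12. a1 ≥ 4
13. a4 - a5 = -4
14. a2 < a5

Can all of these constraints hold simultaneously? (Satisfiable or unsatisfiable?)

Unsatisfiable

From constraint 12: a1 ≥ 4. From constraints 5 and 10: a2 ≥ a5 ≥ 2. Hence a1 + a2 ≥ 6. But constraint 7 requires a1 + a2 ≤ 4, and 4 < 6. Contradiction.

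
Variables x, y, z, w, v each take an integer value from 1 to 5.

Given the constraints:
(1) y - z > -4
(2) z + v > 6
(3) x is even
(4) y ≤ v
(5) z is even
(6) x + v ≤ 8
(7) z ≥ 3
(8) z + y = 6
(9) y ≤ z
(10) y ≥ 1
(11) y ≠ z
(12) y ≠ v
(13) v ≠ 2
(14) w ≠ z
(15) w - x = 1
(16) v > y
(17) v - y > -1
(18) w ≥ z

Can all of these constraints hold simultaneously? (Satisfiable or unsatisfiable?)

Satisfiable

The assignment x = 4, y = 2, z = 4, w = 5, v = 3 works:
  constraint 1 holds since y - z = -2.
  constraint 2 holds since z + v = 7.
  constraint 6 holds since x + v = 7.
The rest check out directly.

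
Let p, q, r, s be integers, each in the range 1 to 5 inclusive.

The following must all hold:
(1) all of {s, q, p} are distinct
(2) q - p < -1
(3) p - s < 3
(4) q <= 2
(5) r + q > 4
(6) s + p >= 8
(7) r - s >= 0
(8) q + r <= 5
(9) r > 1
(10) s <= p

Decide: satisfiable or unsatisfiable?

One satisfying assignment is p = 5, q = 2, r = 3, s = 3.
For the less obvious constraints — constraint 2: q - p = -3; constraint 3: p - s = 2; constraint 5: r + q = 5 — and the others hold by inspection.

Satisfiable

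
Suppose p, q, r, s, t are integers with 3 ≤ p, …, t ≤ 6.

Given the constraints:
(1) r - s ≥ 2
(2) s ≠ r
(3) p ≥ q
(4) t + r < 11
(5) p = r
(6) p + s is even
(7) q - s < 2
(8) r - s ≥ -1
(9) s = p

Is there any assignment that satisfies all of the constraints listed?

From constraints 5 and 9, s = p = r, so s = r. But constraint 2 says s ≠ r. Contradiction.

Unsatisfiable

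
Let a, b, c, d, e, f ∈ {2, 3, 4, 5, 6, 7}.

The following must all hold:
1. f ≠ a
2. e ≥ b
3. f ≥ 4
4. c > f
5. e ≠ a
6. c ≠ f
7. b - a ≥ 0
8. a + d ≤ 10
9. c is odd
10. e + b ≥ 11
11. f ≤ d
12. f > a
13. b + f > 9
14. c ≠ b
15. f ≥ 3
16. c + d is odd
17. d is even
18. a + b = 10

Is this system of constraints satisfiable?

One satisfying assignment is a = 4, b = 6, c = 7, d = 6, e = 6, f = 5.
For the less obvious constraints — constraint 7: b - a = 2; constraint 8: a + d = 10 — and the others hold by inspection.

Satisfiable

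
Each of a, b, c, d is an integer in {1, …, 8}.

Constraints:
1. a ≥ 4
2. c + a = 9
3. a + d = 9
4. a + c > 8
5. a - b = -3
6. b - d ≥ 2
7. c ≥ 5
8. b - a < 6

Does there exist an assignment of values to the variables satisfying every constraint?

Satisfiable

Try a = 4, b = 7, c = 5, d = 5.
Check constraint 2: c + a = 9; constraint 3: a + d = 9; constraint 4: a + c = 9. The remaining constraints are straightforward to verify.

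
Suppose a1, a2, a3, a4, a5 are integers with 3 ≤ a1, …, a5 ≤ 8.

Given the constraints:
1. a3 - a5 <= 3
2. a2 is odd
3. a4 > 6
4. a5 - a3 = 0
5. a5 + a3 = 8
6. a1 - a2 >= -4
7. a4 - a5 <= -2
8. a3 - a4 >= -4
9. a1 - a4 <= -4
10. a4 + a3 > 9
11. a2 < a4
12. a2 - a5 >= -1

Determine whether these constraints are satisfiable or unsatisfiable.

Constraints 6, 7, 9, and 12 give a2 − a5 ≥ -1, a5 − a4 ≥ 2, a4 − a1 ≥ 4, a1 − a2 ≥ -4.
Adding all 4 inequalities: the left sides telescope to 0, and the right sides sum to (-1) + 2 + 4 + (-4) = 1. So 0 ≥ 1, which is false.

Unsatisfiable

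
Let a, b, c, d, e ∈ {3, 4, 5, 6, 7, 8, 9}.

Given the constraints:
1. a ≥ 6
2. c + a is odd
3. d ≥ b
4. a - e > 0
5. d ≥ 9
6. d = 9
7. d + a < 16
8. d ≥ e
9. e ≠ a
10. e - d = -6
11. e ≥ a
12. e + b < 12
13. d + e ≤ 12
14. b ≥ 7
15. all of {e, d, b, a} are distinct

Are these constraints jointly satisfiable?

From constraints 3 and 14: d ≥ b ≥ 7. From constraints 1 and 11: e ≥ a ≥ 6. Hence d + e ≥ 13. But constraint 13 requires d + e ≤ 12, and 12 < 13. Contradiction.

Unsatisfiable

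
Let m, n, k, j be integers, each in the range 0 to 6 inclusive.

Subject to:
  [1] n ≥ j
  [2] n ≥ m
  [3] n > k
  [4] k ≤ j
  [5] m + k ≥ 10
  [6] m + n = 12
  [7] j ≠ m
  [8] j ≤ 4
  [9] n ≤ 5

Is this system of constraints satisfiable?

From constraints 2 and 9: m ≤ n ≤ 5. From constraints 4 and 8: k ≤ j ≤ 4. Hence m + k ≤ 9. But constraint 5 requires m + k ≥ 10, and 10 > 9. Contradiction.

Unsatisfiable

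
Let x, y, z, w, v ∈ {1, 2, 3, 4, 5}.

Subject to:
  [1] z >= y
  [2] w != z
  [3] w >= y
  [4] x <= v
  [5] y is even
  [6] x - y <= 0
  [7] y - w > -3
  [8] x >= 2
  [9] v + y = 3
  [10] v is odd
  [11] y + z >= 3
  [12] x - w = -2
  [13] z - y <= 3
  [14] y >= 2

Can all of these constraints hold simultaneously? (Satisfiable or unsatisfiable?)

Unsatisfiable

From constraints 4 and 8: v ≥ x ≥ 2. From constraint 14: y ≥ 2. Hence v + y ≥ 4. But constraint 9 requires v + y = 3, and 3 < 4. Contradiction.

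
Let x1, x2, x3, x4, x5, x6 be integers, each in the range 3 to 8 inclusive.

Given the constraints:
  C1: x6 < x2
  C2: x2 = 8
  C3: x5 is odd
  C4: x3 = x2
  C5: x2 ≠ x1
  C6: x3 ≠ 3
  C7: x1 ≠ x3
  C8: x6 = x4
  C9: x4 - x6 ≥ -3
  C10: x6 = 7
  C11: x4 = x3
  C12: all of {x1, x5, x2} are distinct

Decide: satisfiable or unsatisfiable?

Unsatisfiable

Constraint 10 fixes x6 = 7 and constraint 2 fixes x2 = 8. Constraints 4, 8, and 11 give x6 = x4 = x3 = x2, so x6 = x2. But 7 ≠ 8 — contradiction.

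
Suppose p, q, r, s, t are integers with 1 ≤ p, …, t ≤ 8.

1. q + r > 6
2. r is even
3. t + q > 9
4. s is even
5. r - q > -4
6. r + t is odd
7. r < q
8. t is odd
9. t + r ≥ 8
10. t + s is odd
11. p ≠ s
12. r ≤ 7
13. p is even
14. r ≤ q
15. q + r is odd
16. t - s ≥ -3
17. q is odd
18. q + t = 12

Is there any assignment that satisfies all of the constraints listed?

Take p = 2, q = 5, r = 2, s = 8, t = 7. Then constraint 1: q + r = 7; constraint 3: t + q = 12; constraint 5: r - q = -3, and every other listed constraint is also met.

Satisfiable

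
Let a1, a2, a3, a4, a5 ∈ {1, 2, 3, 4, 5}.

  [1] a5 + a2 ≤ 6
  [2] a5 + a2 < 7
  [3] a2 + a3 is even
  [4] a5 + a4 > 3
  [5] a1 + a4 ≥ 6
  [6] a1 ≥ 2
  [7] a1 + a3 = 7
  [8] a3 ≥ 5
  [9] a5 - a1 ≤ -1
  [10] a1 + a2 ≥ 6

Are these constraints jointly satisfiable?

One satisfying assignment is a1 = 2, a2 = 5, a3 = 5, a4 = 5, a5 = 1.
For the less obvious constraints — constraint 1: a5 + a2 = 6; constraint 2: a5 + a2 = 6; constraint 4: a5 + a4 = 6 — and the others hold by inspection.

Satisfiable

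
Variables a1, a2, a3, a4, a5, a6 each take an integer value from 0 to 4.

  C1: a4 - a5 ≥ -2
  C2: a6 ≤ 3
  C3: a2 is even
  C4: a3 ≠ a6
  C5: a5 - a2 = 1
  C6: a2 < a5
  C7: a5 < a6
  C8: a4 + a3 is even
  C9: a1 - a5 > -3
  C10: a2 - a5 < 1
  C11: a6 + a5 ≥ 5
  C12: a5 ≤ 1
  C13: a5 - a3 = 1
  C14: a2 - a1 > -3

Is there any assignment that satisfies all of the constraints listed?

From constraint 2: a6 ≤ 3. From constraint 12: a5 ≤ 1. Hence a6 + a5 ≤ 4. But constraint 11 requires a6 + a5 ≥ 5, and 5 > 4. Contradiction.

Unsatisfiable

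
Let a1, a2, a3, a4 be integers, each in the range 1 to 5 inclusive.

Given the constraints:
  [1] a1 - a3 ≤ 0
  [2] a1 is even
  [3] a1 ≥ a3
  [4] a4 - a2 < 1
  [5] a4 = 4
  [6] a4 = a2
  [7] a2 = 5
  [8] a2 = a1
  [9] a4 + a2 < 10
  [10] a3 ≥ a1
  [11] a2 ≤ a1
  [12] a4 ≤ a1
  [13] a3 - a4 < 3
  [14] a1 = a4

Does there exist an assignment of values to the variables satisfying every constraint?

Unsatisfiable

Constraint 7 fixes a2 = 5 and constraint 5 fixes a4 = 4. Constraints 8 and 14 give a2 = a1 = a4, so a2 = a4. But 5 ≠ 4 — contradiction.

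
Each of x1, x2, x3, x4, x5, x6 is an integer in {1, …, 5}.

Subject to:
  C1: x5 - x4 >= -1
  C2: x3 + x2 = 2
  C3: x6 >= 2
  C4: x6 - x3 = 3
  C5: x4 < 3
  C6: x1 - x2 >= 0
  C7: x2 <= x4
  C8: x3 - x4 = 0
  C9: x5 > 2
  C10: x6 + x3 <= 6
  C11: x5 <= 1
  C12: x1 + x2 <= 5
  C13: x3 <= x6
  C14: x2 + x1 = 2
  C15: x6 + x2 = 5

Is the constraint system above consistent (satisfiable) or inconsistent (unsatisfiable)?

From constraint 9: x5 ≥ 3. From constraint 11: x5 ≤ 1. But 1 < 3, so no value of x5 works.

Unsatisfiable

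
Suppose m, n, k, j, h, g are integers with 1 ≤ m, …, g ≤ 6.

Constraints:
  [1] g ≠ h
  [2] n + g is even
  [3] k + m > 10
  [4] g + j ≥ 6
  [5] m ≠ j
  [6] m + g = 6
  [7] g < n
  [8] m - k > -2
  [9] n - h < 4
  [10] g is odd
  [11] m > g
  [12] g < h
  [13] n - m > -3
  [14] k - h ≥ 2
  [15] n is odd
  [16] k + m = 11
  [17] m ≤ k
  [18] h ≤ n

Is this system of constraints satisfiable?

Satisfiable

Take m = 5, n = 5, k = 6, j = 6, h = 2, g = 1. Then constraint 3: k + m = 11; constraint 4: g + j = 7; constraint 6: m + g = 6, and every other listed constraint is also met.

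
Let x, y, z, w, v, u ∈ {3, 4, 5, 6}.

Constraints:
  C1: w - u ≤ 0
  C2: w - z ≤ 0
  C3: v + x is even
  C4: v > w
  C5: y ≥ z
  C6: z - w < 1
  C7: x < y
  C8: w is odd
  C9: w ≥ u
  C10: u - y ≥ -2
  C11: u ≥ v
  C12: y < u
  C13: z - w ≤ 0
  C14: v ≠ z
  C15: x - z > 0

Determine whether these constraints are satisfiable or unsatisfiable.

Constraints 2, 7, 9, 12, and 15 give x < y, y < u, u ≤ w, w ≤ z, z < x. Chaining: x < y < u ≤ w ≤ z < x, which forces x < x — impossible.

Unsatisfiable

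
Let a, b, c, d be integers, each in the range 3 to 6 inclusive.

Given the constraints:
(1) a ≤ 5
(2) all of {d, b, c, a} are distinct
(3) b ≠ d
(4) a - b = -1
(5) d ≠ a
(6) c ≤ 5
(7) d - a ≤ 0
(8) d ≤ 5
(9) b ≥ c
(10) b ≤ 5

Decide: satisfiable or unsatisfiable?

Unsatisfiable

Constraints 1, 6, 8, and 10 confine each of d, b, c, a to the 3 values {3, …, 5} (the domain already gives each ≥ 3).
Constraint 2 requires all 4 of them to be distinct, but only 3 values are available — impossible by the pigeonhole principle.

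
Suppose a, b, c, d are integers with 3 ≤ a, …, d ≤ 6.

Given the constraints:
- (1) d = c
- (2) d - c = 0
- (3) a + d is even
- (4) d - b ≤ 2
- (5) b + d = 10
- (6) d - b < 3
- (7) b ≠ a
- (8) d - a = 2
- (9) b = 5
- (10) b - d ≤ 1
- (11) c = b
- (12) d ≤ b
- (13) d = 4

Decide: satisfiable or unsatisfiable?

Unsatisfiable

Constraint 13 fixes d = 4 and constraint 9 fixes b = 5. Constraints 1 and 11 give d = c = b, so d = b. But 4 ≠ 5 — contradiction.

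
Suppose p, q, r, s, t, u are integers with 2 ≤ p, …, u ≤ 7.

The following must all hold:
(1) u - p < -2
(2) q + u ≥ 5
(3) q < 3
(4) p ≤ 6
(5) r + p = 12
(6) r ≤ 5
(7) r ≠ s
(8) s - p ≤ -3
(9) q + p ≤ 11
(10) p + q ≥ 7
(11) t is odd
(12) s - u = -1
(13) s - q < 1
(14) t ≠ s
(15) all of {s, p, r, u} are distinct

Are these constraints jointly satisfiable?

Unsatisfiable

From constraint 6: r ≤ 5. From constraint 4: p ≤ 6. Hence r + p ≤ 11. But constraint 5 requires r + p = 12, and 12 > 11. Contradiction.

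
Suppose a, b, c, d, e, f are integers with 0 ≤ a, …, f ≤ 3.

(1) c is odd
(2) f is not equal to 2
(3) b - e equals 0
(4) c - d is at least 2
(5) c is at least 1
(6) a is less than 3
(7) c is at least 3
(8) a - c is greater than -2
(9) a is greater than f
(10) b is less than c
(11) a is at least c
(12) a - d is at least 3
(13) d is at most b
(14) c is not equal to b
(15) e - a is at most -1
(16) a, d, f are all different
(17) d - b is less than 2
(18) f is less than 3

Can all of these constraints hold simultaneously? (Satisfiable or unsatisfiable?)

From constraints 7 and 11: a ≥ c and c ≥ 3, so a ≥ 3. From constraint 6: a ≤ 2. But 2 < 3, so no value of a works.

Unsatisfiable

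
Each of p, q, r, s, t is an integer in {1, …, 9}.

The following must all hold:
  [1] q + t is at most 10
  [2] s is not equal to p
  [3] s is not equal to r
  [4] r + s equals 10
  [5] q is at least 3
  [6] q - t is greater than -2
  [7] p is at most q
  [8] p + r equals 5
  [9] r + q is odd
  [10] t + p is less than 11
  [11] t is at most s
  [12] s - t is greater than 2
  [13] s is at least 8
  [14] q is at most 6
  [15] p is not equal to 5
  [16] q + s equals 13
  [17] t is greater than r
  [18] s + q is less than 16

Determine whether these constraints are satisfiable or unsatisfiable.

One satisfying assignment is p = 4, q = 4, r = 1, s = 9, t = 4.
For the less obvious constraints — constraint 1: q + t = 8; constraint 4: r + s = 10; constraint 6: q - t = 0 — and the others hold by inspection.

Satisfiable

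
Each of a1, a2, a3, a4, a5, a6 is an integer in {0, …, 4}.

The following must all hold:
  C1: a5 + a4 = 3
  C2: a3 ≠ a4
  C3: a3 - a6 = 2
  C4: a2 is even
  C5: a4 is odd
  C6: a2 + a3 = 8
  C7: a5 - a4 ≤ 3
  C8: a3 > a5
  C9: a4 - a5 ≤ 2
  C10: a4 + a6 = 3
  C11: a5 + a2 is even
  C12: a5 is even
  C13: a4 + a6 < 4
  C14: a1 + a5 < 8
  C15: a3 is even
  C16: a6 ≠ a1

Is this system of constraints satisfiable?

One satisfying assignment is a1 = 4, a2 = 4, a3 = 4, a4 = 1, a5 = 2, a6 = 2.
For the less obvious constraints — constraint 1: a5 + a4 = 3; constraint 3: a3 - a6 = 2 — and the others hold by inspection.

Satisfiable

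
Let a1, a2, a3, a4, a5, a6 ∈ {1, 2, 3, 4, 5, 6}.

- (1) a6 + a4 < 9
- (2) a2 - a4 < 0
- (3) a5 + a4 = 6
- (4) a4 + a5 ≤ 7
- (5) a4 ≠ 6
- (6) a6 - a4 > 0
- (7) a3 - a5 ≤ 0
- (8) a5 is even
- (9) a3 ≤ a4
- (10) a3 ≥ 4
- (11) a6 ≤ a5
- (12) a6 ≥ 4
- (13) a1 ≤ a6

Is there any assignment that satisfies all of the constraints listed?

From constraints 11 and 12: a5 ≥ a6 ≥ 4. From constraints 9 and 10: a4 ≥ a3 ≥ 4. Hence a5 + a4 ≥ 8. But constraint 3 requires a5 + a4 = 6, and 6 < 8. Contradiction.

Unsatisfiable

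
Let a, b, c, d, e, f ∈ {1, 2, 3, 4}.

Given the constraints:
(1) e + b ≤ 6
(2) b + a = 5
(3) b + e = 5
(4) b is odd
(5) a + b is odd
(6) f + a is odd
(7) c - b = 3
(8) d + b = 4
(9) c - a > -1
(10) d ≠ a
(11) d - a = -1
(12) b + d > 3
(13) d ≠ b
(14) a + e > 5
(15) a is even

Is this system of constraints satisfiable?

Setting (a, b, c, d, e, f) = (4, 1, 4, 3, 4, 1) satisfies everything: constraint 1: e + b = 5; constraint 2: b + a = 5; constraint 3: b + e = 5, and the others follow.

Satisfiable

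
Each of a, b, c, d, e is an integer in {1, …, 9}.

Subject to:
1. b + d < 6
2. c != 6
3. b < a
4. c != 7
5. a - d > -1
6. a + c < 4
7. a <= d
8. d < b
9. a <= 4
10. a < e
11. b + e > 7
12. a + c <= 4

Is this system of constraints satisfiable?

Constraints 3, 7, and 8 give d < b, b < a, a ≤ d. Chaining: d < b < a ≤ d, which forces d < d — impossible.

Unsatisfiable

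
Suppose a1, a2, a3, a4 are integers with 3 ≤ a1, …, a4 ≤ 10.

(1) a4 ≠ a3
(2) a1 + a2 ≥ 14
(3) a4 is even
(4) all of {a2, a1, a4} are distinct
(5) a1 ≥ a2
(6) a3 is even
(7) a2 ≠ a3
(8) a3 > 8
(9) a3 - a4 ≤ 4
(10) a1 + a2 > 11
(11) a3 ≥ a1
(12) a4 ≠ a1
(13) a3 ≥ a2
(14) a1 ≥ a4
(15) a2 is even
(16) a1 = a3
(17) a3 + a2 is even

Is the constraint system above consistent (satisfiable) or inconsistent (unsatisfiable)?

One satisfying assignment is a1 = 10, a2 = 4, a3 = 10, a4 = 6.
For the less obvious constraints — constraint 2: a1 + a2 = 14; constraint 9: a3 - a4 = 4; constraint 10: a1 + a2 = 14 — and the others hold by inspection.

Satisfiable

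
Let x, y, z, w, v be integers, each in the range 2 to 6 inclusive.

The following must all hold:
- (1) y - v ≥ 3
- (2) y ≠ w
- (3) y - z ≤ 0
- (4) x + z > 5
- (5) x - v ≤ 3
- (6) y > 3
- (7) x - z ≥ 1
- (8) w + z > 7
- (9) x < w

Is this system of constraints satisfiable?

Unsatisfiable

Constraints 1, 3, 5, and 7 give v − x ≥ -3, x − z ≥ 1, z − y ≥ 0, y − v ≥ 3.
Adding all 4 inequalities: the left sides telescope to 0, and the right sides sum to (-3) + 1 + 0 + 3 = 1. So 0 ≥ 1, which is false.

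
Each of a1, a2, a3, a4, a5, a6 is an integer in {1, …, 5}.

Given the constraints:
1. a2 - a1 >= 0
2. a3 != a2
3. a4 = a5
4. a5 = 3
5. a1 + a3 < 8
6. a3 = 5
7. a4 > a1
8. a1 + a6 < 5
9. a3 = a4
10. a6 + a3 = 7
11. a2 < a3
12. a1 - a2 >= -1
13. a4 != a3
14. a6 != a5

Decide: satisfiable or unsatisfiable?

Unsatisfiable

Constraint 6 fixes a3 = 5 and constraint 4 fixes a5 = 3. Constraints 3 and 9 give a3 = a4 = a5, so a3 = a5. But 5 ≠ 3 — contradiction.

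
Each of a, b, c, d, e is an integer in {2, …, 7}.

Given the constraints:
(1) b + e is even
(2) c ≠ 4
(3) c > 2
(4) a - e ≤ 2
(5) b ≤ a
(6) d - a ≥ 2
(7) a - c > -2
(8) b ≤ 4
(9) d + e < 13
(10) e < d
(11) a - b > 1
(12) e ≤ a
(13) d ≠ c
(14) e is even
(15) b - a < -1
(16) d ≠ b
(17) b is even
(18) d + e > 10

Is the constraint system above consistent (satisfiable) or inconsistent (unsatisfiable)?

The assignment a = 4, b = 2, c = 5, d = 7, e = 4 works:
  constraint 4 holds since a - e = 0.
  constraint 6 holds since d - a = 3.
  constraint 7 holds since a - c = -1.
The rest check out directly.

Satisfiable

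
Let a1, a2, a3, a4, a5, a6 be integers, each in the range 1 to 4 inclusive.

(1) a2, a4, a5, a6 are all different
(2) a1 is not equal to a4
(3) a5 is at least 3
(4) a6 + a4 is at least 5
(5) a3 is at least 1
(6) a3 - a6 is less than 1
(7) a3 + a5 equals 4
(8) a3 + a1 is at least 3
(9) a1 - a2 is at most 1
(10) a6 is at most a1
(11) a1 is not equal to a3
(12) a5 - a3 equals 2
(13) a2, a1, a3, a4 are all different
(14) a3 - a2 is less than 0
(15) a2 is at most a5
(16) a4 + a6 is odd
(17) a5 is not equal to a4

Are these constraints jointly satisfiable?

The assignment a1 = 3, a2 = 2, a3 = 1, a4 = 4, a5 = 3, a6 = 1 works:
  constraint 4 holds since a6 + a4 = 5.
  constraint 6 holds since a3 - a6 = 0.
  constraint 7 holds since a3 + a5 = 4.
The rest check out directly.

Satisfiable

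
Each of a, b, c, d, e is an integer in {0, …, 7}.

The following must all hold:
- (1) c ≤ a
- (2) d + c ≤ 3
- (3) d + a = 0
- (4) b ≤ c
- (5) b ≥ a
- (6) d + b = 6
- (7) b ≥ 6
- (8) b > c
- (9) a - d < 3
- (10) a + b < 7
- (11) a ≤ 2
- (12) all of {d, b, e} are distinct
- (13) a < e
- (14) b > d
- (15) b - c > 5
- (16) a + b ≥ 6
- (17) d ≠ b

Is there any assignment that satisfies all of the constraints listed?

From constraints 4 and 7: c ≥ b and b ≥ 6, so c ≥ 6. From constraints 1 and 11: c ≤ a and a ≤ 2, so c ≤ 2. But 2 < 6, so no value of c works.

Unsatisfiable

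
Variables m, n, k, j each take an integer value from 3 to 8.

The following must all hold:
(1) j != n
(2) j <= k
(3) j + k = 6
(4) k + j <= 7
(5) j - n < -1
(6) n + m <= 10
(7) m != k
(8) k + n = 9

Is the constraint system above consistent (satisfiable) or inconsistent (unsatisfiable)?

Satisfiable

The assignment m = 4, n = 6, k = 3, j = 3 works:
  constraint 3 holds since j + k = 6.
  constraint 4 holds since k + j = 6.
The rest check out directly.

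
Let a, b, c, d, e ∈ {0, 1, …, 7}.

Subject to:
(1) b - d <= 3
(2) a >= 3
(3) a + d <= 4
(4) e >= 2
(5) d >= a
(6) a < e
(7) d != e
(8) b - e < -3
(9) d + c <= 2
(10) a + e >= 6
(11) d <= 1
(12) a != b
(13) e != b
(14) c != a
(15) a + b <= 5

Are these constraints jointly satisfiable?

From constraint 2: a ≥ 3. From constraints 5 and 11: a ≤ d and d ≤ 1, so a ≤ 1. But 1 < 3, so no value of a works.

Unsatisfiable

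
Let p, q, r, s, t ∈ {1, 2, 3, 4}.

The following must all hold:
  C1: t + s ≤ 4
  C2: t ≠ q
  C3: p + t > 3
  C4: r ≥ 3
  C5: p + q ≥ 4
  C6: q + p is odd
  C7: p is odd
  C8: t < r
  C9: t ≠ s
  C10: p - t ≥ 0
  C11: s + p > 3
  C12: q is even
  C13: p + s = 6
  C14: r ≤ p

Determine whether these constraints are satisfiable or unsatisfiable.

Try p = 3, q = 4, r = 3, s = 3, t = 1.
Check constraint 1: t + s = 4; constraint 3: p + t = 4; constraint 5: p + q = 7. The remaining constraints are straightforward to verify.

Satisfiable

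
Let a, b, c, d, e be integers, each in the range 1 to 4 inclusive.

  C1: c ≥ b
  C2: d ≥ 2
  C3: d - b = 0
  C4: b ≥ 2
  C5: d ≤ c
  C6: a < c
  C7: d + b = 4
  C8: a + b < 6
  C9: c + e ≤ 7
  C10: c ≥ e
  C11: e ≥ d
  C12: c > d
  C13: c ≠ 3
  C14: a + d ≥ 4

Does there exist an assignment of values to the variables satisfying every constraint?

Satisfiable

One satisfying assignment is a = 2, b = 2, c = 4, d = 2, e = 3.
For the less obvious constraints — constraint 3: d - b = 0; constraint 7: d + b = 4 — and the others hold by inspection.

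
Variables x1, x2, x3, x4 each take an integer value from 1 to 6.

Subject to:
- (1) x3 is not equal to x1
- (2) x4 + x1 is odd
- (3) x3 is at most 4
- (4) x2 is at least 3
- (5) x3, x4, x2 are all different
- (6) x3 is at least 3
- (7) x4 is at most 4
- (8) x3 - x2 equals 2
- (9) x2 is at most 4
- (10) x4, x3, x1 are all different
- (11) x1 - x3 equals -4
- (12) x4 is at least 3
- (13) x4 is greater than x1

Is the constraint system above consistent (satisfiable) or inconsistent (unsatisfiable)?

Unsatisfiable

Constraints 3, 4, 6, 7, 9, and 12 confine each of x3, x4, x2 to the 2 values {3, 4}.
Constraint 5 requires all 3 of them to be distinct, but only 2 values are available — impossible by the pigeonhole principle.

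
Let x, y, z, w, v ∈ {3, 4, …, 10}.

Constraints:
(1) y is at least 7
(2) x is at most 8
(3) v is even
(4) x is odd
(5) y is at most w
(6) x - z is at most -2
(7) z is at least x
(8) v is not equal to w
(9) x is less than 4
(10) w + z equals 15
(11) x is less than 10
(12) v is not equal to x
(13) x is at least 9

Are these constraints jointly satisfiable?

Unsatisfiable

From constraints 1 and 5: w ≥ y ≥ 7. From constraints 7 and 13: z ≥ x ≥ 9. Hence w + z ≥ 16. But constraint 10 requires w + z = 15, and 15 < 16. Contradiction.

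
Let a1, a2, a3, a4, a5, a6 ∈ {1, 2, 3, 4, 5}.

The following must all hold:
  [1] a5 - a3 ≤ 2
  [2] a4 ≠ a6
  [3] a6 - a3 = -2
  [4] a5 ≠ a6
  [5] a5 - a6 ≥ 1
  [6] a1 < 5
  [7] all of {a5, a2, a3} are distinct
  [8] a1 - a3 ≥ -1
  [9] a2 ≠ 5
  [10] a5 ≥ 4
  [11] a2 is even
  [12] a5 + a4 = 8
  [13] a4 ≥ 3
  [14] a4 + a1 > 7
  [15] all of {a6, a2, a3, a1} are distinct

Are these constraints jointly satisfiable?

Satisfiable

Setting (a1, a2, a3, a4, a5, a6) = (4, 2, 5, 4, 4, 3) satisfies everything: constraint 1: a5 - a3 = -1; constraint 3: a6 - a3 = -2; constraint 5: a5 - a6 = 1, and the others follow.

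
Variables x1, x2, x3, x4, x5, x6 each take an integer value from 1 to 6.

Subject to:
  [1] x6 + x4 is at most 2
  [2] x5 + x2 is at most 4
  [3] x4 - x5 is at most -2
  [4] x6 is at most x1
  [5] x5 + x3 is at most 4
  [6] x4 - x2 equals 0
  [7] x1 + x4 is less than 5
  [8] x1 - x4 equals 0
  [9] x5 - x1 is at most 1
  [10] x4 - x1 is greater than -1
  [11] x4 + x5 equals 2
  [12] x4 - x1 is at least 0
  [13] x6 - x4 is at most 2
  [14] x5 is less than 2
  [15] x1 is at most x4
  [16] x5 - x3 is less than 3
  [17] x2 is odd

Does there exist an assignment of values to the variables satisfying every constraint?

Unsatisfiable

Constraints 3, 9, and 12 give x5 − x4 ≥ 2, x4 − x1 ≥ 0, x1 − x5 ≥ -1.
Adding all 3 inequalities: the left sides telescope to 0, and the right sides sum to 2 + 0 + (-1) = 1. So 0 ≥ 1, which is false.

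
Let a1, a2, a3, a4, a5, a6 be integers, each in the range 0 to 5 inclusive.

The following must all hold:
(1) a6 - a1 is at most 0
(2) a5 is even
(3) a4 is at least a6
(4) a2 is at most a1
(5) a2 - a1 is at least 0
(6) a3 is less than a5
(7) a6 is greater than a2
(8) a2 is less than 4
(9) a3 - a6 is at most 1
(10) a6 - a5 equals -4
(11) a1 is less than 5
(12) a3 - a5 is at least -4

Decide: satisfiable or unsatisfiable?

Constraints 1, 5, and 7 give a2 < a6, a6 ≤ a1, a1 ≤ a2. Chaining: a2 < a6 ≤ a1 ≤ a2, which forces a2 < a2 — impossible.

Unsatisfiable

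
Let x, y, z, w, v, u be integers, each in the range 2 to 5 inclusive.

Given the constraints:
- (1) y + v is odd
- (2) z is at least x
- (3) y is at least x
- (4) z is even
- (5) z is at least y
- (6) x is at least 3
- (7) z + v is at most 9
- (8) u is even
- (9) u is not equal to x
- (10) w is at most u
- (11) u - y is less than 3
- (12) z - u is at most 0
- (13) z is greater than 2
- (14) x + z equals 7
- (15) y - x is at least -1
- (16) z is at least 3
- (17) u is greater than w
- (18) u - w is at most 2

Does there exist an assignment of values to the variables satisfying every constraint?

Satisfiable

Take x = 3, y = 4, z = 4, w = 3, v = 3, u = 4. Then constraint 7: z + v = 7; constraint 11: u - y = 0; constraint 12: z - u = 0, and every other listed constraint is also met.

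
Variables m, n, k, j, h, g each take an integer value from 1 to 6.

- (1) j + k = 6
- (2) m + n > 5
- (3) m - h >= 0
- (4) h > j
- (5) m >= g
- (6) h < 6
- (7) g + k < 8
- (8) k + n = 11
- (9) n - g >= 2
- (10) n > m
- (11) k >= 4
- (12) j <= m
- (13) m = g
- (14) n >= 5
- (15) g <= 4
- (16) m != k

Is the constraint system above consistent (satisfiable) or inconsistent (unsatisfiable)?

Take m = 2, n = 6, k = 5, j = 1, h = 2, g = 2. Then constraint 1: j + k = 6; constraint 2: m + n = 8; constraint 3: m - h = 0, and every other listed constraint is also met.

Satisfiable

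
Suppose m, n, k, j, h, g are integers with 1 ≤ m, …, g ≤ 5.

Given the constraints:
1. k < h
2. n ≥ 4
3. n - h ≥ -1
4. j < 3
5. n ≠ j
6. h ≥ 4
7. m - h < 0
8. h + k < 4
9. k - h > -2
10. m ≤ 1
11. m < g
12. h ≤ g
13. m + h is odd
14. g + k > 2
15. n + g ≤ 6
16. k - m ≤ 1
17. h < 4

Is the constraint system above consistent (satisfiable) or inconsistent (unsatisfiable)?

From constraint 2: n ≥ 4. From constraints 6 and 12: g ≥ h ≥ 4. Hence n + g ≥ 8. But constraint 15 requires n + g ≤ 6, and 6 < 8. Contradiction.

Unsatisfiable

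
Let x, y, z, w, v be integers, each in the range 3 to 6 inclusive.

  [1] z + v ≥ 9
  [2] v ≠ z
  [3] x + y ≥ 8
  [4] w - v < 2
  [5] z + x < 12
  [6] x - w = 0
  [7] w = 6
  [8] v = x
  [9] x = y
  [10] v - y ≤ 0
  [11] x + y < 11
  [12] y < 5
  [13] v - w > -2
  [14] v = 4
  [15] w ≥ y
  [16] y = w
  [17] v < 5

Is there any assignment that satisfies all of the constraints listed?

Unsatisfiable

Constraint 14 fixes v = 4 and constraint 7 fixes w = 6. Constraints 8, 9, and 16 give v = x = y = w, so v = w. But 4 ≠ 6 — contradiction.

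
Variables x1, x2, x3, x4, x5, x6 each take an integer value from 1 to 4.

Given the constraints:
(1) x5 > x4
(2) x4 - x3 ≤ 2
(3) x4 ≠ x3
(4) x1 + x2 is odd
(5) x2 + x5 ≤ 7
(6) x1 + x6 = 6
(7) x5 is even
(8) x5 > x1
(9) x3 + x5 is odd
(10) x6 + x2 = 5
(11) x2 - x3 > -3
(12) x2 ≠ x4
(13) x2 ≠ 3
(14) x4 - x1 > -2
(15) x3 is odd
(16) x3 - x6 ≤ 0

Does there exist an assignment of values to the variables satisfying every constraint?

Satisfiable

Try x1 = 2, x2 = 1, x3 = 1, x4 = 2, x5 = 4, x6 = 4.
Check constraint 2: x4 - x3 = 1; constraint 5: x2 + x5 = 5; constraint 6: x1 + x6 = 6. The remaining constraints are straightforward to verify.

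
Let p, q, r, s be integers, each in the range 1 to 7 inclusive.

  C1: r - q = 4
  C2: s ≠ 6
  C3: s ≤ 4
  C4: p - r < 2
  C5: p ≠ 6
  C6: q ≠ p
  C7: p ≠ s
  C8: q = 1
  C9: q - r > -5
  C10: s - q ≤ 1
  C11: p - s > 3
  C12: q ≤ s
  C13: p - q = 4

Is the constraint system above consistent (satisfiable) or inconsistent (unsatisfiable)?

Satisfiable

Setting (p, q, r, s) = (5, 1, 5, 1) satisfies everything: constraint 1: r - q = 4; constraint 4: p - r = 0; constraint 9: q - r = -4, and the others follow.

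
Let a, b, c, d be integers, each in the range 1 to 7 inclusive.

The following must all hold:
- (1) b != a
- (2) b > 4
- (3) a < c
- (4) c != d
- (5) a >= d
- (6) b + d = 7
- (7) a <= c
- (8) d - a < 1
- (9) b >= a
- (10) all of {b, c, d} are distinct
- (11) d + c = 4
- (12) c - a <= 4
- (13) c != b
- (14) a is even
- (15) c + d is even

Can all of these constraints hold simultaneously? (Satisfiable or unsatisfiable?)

Try a = 2, b = 6, c = 3, d = 1.
Check constraint 6: b + d = 7; constraint 8: d - a = -1; constraint 11: d + c = 4. The remaining constraints are straightforward to verify.

Satisfiable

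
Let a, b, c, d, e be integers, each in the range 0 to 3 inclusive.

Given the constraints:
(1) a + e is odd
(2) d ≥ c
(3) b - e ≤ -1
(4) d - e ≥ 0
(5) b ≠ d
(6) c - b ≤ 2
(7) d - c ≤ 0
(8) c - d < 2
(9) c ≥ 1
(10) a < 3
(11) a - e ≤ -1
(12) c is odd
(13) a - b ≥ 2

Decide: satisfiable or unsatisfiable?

Constraints 4, 6, 7, 11, and 13 give e − a ≥ 1, a − b ≥ 2, b − c ≥ -2, c − d ≥ 0, d − e ≥ 0.
Adding all 5 inequalities: the left sides telescope to 0, and the right sides sum to 1 + 2 + (-2) + 0 + 0 = 1. So 0 ≥ 1, which is false.

Unsatisfiable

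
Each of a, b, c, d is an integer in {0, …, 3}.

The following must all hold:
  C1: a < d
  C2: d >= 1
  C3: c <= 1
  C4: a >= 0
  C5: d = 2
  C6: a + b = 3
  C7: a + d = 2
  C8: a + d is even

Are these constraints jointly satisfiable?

The assignment a = 0, b = 3, c = 0, d = 2 works:
  constraint 6 holds since a + b = 3.
  constraint 7 holds since a + d = 2.
The rest check out directly.

Satisfiable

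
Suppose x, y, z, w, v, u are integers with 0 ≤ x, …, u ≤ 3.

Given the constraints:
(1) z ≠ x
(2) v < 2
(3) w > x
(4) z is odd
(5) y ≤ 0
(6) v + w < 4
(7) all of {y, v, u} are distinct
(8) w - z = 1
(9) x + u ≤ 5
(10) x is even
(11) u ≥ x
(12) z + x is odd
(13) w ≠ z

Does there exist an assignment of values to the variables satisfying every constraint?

Satisfiable

One satisfying assignment is x = 0, y = 0, z = 1, w = 2, v = 1, u = 2.
For the less obvious constraints — constraint 6: v + w = 3; constraint 8: w - z = 1 — and the others hold by inspection.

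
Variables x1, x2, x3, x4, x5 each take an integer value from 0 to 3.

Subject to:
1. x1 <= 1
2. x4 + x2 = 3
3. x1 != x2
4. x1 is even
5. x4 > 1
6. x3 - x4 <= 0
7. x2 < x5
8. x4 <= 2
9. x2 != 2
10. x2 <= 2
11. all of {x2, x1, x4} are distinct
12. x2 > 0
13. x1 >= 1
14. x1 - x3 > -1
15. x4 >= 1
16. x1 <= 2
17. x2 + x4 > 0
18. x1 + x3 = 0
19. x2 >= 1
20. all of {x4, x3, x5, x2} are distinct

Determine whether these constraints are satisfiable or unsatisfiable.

Unsatisfiable

Constraints 8, 10, 13, 15, 16, and 19 confine each of x2, x1, x4 to the 2 values {1, 2}.
Constraint 11 requires all 3 of them to be distinct, but only 2 values are available — impossible by the pigeonhole principle.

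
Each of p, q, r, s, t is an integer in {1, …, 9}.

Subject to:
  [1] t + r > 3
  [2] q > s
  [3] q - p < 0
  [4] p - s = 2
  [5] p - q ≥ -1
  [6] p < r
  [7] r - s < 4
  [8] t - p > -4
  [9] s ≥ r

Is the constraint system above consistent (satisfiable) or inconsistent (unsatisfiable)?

Constraints 2, 3, 6, and 9 give q < p, p < r, r ≤ s, s < q. Chaining: q < p < r ≤ s < q, which forces q < q — impossible.

Unsatisfiable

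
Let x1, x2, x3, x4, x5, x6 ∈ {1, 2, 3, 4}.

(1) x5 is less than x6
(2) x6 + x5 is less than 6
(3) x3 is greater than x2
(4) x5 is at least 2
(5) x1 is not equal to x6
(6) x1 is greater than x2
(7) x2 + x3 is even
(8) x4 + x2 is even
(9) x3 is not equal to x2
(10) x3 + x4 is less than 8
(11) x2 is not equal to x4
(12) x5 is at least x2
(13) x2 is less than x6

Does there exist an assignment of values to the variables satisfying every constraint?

Satisfiable

The assignment x1 = 2, x2 = 1, x3 = 3, x4 = 3, x5 = 2, x6 = 3 works:
  constraint 2 holds since x6 + x5 = 5.
  constraint 10 holds since x3 + x4 = 6.
The rest check out directly.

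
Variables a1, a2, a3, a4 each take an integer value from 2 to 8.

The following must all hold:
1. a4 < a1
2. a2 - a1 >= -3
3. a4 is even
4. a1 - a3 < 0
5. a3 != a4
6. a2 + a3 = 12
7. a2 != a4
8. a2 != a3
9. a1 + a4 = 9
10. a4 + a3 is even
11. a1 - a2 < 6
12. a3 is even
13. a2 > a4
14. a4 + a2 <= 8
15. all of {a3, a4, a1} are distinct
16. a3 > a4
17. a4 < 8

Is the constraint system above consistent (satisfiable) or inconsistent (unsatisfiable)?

Satisfiable

One satisfying assignment is a1 = 7, a2 = 4, a3 = 8, a4 = 2.
For the less obvious constraints — constraint 2: a2 - a1 = -3; constraint 4: a1 - a3 = -1; constraint 6: a2 + a3 = 12 — and the others hold by inspection.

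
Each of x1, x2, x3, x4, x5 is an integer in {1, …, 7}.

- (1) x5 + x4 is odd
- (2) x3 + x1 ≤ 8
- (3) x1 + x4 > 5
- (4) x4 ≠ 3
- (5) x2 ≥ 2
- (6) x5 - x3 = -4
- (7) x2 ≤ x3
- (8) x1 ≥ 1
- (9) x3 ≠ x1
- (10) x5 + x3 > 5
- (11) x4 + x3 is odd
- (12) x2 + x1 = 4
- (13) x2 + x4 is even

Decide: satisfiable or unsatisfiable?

Satisfiable

Try x1 = 2, x2 = 2, x3 = 5, x4 = 6, x5 = 1.
Check constraint 2: x3 + x1 = 7; constraint 3: x1 + x4 = 8; constraint 6: x5 - x3 = -4. The remaining constraints are straightforward to verify.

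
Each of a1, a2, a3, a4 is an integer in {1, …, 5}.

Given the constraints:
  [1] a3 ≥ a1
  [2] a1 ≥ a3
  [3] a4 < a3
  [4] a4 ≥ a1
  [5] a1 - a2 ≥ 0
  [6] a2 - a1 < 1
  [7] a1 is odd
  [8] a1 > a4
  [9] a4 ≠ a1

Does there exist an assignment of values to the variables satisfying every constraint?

Unsatisfiable

Constraints 2, 3, and 4 give a1 ≤ a4, a4 < a3, a3 ≤ a1. Chaining: a1 ≤ a4 < a3 ≤ a1, which forces a1 < a1 — impossible.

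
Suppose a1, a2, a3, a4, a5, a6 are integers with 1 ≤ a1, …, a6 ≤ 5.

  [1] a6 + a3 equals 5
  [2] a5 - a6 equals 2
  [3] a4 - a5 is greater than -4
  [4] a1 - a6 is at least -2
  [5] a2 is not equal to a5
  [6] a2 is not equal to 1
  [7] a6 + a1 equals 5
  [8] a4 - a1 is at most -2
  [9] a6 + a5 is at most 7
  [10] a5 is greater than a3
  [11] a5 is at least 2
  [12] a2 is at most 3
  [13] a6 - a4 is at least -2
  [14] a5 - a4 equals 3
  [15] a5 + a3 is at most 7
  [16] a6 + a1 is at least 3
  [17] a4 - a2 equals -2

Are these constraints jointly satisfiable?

Try a1 = 3, a2 = 3, a3 = 3, a4 = 1, a5 = 4, a6 = 2.
Check constraint 1: a6 + a3 = 5; constraint 2: a5 - a6 = 2. The remaining constraints are straightforward to verify.

Satisfiable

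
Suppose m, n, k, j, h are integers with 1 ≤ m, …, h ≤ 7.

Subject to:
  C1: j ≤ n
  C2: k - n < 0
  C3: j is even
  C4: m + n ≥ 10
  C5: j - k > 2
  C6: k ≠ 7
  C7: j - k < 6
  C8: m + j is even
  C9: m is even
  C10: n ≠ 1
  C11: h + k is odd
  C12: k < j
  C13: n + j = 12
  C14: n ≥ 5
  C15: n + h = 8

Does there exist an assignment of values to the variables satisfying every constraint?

One satisfying assignment is m = 6, n = 6, k = 3, j = 6, h = 2.
For the less obvious constraints — constraint 2: k - n = -3; constraint 4: m + n = 12 — and the others hold by inspection.

Satisfiable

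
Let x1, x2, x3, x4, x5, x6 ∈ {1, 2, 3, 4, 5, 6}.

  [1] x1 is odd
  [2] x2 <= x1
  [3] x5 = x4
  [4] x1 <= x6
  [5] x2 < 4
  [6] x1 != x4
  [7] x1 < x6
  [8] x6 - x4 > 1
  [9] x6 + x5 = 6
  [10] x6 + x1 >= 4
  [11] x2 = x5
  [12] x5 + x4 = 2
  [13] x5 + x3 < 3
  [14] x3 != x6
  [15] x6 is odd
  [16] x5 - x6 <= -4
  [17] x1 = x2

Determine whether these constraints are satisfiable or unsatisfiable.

From constraints 3, 11, and 17, x1 = x2 = x5 = x4, so x1 = x4. But constraint 6 says x1 ≠ x4. Contradiction.

Unsatisfiable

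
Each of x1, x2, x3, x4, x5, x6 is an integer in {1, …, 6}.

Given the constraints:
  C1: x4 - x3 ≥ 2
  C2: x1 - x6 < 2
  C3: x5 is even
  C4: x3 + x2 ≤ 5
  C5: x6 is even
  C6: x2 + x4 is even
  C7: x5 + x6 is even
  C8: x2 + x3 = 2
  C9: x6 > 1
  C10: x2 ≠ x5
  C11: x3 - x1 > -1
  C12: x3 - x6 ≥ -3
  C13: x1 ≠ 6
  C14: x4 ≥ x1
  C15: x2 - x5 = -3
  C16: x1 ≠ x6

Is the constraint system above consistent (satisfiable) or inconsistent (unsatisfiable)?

Setting (x1, x2, x3, x4, x5, x6) = (1, 1, 1, 3, 4, 2) satisfies everything: constraint 1: x4 - x3 = 2; constraint 2: x1 - x6 = -1, and the others follow.

Satisfiable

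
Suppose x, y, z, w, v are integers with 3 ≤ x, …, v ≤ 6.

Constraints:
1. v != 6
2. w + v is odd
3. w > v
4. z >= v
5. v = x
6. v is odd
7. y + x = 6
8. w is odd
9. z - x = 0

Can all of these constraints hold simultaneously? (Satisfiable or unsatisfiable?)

Constraint 8 makes w odd and constraint 6 makes v odd, so w + v must be even. Constraint 2 says w + v is odd — contradiction.

Unsatisfiable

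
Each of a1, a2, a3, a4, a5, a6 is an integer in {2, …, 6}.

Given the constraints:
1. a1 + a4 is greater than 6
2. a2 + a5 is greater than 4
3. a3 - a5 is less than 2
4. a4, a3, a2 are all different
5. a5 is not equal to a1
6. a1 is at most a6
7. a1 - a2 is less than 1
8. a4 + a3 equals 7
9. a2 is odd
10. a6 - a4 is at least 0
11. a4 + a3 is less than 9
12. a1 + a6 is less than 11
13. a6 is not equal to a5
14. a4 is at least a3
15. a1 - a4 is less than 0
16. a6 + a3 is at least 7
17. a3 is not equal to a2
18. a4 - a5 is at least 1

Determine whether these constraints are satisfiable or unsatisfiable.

The assignment a1 = 2, a2 = 3, a3 = 2, a4 = 5, a5 = 3, a6 = 6 works:
  constraint 1 holds since a1 + a4 = 7.
  constraint 2 holds since a2 + a5 = 6.
The rest check out directly.

Satisfiable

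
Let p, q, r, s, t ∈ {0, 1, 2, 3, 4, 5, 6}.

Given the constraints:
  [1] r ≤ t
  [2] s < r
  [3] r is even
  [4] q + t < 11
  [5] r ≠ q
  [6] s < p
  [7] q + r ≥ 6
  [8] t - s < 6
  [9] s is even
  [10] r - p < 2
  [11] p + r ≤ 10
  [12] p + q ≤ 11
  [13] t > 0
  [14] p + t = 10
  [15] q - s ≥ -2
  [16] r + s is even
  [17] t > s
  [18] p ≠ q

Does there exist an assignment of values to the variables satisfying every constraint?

Satisfiable

Try p = 5, q = 3, r = 4, s = 2, t = 5.
Check constraint 4: q + t = 8; constraint 7: q + r = 7. The remaining constraints are straightforward to verify.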